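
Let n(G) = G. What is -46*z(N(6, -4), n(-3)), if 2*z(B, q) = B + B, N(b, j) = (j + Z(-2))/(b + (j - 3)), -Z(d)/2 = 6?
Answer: -736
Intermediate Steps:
Z(d) = -12 (Z(d) = -2*6 = -12)
N(b, j) = (-12 + j)/(-3 + b + j) (N(b, j) = (j - 12)/(b + (j - 3)) = (-12 + j)/(b + (-3 + j)) = (-12 + j)/(-3 + b + j))
z(B, q) = B (z(B, q) = (B + B)/2 = (2*B)/2 = B)
-46*z(N(6, -4), n(-3)) = -46*(-12 - 4)/(-3 + 6 - 4) = -46*(-16)/(-1) = -(-46)*(-16) = -46*16 = -736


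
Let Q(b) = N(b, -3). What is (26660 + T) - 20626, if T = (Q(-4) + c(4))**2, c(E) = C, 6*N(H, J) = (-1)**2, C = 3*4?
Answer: 222553/36 ≈ 6182.0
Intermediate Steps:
C = 12
N(H, J) = 1/6 (N(H, J) = (1/6)*(-1)**2 = (1/6)*1 = 1/6)
Q(b) = 1/6
c(E) = 12
T = 5329/36 (T = (1/6 + 12)**2 = (73/6)**2 = 5329/36 ≈ 148.03)
(26660 + T) - 20626 = (26660 + 5329/36) - 20626 = 965089/36 - 20626 = 222553/36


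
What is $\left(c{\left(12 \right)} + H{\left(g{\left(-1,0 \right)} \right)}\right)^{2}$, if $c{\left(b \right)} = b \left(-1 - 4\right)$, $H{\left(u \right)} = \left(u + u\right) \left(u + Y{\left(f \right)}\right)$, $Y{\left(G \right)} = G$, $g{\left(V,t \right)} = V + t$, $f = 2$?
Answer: $3844$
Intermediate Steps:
$H{\left(u \right)} = 2 u \left(2 + u\right)$ ($H{\left(u \right)} = \left(u + u\right) \left(u + 2\right) = 2 u \left(2 + u\right)$)
$c{\left(b \right)} = - 5 b$ ($c{\left(b \right)} = b \left(-5\right) = - 5 b$)
$\left(c{\left(12 \right)} + H{\left(g{\left(-1,0 \right)} \right)}\right)^{2} = \left(\left(-5\right) 12 + 2 \left(-1 + 0\right) \left(2 + \left(-1 + 0\right)\right)\right)^{2} = \left(-60 + 2 \left(-1\right) \left(2 - 1\right)\right)^{2} = \left(-60 + 2 \left(-1\right) 1\right)^{2} = \left(-60 - 2\right)^{2} = \left(-62\right)^{2} = 3844$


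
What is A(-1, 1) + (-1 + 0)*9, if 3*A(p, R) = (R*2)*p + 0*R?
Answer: -29/3 ≈ -9.6667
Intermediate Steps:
A(p, R) = 2*R*p/3 (A(p, R) = ((R*2)*p + 0*R)/3 = ((2*R)*p + 0)/3 = (2*R*p + 0)/3 = (2*R*p)/3 = 2*R*p/3)
A(-1, 1) + (-1 + 0)*9 = (⅔)*1*(-1) + (-1 + 0)*9 = -⅔ - 1*9 = -⅔ - 9 = -29/3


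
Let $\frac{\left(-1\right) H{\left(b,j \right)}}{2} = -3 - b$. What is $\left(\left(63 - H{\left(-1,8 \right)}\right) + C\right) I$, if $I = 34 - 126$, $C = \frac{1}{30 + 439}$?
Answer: $- \frac{2545824}{469} \approx -5428.2$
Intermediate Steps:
$H{\left(b,j \right)} = 6 + 2 b$ ($H{\left(b,j \right)} = - 2 \left(-3 - b\right) = 6 + 2 b$)
$C = \frac{1}{469} \approx 0.0021322$
$I = -92$ ($I = 34 - 126 = -92$)
$\left(\left(63 - H{\left(-1,8 \right)}\right) + C\right) I = \left(\left(63 - \left(6 + 2 \left(-1\right)\right)\right) + \frac{1}{469}\right) \left(-92\right) = \left(\left(63 - \left(6 - 2\right)\right) + \frac{1}{469}\right) \left(-92\right) = \left(\left(63 - 4\right) + \frac{1}{469}\right) \left(-92\right) = \left(59 + \frac{1}{469}\right) \left(-92\right) = \frac{27672}{469} \left(-92\right) = - \frac{2545824}{469}$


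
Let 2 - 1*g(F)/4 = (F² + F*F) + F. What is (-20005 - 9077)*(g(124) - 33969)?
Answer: 4579397130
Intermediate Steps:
g(F) = 8 - 8*F² - 4*F (g(F) = 8 - 4*((F² + F*F) + F) = 8 - 4*((F² + F²) + F) = 8 - 4*(2*F² + F) = 8 - 4*(F + 2*F²) = 8 + (-8*F² - 4*F) = 8 - 8*F² - 4*F)
(-20005 - 9077)*(g(124) - 33969) = (-20005 - 9077)*((8 - 8*124² - 4*124) - 33969) = -29082*((8 - 8*15376 - 496) - 33969) = -29082*((8 - 123008 - 496) - 33969) = -29082*(-123496 - 33969) = -29082*(-157465) = 4579397130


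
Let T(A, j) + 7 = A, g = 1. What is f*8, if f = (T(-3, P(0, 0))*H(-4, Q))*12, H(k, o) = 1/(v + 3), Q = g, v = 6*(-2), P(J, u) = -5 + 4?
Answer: 320/3 ≈ 106.67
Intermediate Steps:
P(J, u) = -1
T(A, j) = -7 + A
v = -12
Q = 1
H(k, o) = -1/9 (H(k, o) = 1/(-12 + 3) = 1/(-9) = -1/9)
f = 40/3 (f = ((-7 - 3)*(-1/9))*12 = -10*(-1/9)*12 = (10/9)*12 = 40/3 ≈ 13.333)
f*8 = (40/3)*8 = 320/3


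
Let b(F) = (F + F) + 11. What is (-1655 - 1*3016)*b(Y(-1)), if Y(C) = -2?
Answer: -32697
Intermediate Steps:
b(F) = 11 + 2*F (b(F) = 2*F + 11 = 11 + 2*F)
(-1655 - 1*3016)*b(Y(-1)) = (-1655 - 1*3016)*(11 + 2*(-2)) = (-1655 - 3016)*(11 - 4) = -4671*7 = -32697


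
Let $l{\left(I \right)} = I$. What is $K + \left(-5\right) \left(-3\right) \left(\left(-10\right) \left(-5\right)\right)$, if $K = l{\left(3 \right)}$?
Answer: $753$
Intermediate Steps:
$K = 3$
$K + \left(-5\right) \left(-3\right) \left(\left(-10\right) \left(-5\right)\right) = 3 + \left(-5\right) \left(-3\right) \left(\left(-10\right) \left(-5\right)\right) = 3 + 15 \cdot 50 = 3 + 750 = 753$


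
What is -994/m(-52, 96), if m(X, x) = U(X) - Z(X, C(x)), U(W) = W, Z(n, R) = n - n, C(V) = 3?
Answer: 497/26 ≈ 19.115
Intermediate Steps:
Z(n, R) = 0
m(X, x) = X (m(X, x) = X - 1*0 = X + 0 = X)
-994/m(-52, 96) = -994/(-52) = -994*(-1/52) = 497/26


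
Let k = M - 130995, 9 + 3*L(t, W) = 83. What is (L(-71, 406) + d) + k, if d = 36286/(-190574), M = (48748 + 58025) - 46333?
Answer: -20161926046/285861 ≈ -70531.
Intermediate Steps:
L(t, W) = 74/3 (L(t, W) = -3 + (1/3)*83 = -3 + 83/3 = 74/3)
M = 60440 (M = 106773 - 46333 = 60440)
d = -18143/95287 (d = 36286*(-1/190574) = -18143/95287 ≈ -0.19040)
k = -70555 (k = 60440 - 130995 = -70555)
(L(-71, 406) + d) + k = (74/3 - 18143/95287) - 70555 = 6996809/285861 - 70555 = -20161926046/285861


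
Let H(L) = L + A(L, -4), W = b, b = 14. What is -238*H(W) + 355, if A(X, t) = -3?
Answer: -2263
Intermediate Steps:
W = 14
H(L) = -3 + L (H(L) = L - 3 = -3 + L)
-238*H(W) + 355 = -238*(-3 + 14) + 355 = -238*11 + 355 = -2618 + 355 = -2263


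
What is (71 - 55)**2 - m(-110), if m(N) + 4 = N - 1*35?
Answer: 405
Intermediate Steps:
m(N) = -39 + N (m(N) = -4 + (N - 1*35) = -4 + (N - 35) = -4 + (-35 + N) = -39 + N)
(71 - 55)**2 - m(-110) = (71 - 55)**2 - (-39 - 110) = 16**2 - 1*(-149) = 256 + 149 = 405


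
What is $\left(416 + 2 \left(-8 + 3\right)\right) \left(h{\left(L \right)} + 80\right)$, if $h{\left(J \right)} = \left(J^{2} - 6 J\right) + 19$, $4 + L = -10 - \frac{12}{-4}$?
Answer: $116116$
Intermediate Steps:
$L = -11$ ($L = -4 - \left(10 + \frac{12}{-4}\right) = -4 - \left(10 + 12 \left(- \frac{1}{4}\right)\right) = -4 - 7 = -11$)
$h{\left(J \right)} = 19 + J^{2} - 6 J$
$\left(416 + 2 \left(-8 + 3\right)\right) \left(h{\left(L \right)} + 80\right) = \left(416 + 2 \left(-8 + 3\right)\right) \left(\left(19 + \left(-11\right)^{2} - -66\right) + 80\right) = \left(416 + 2 \left(-5\right)\right) \left(\left(19 + 121 + 66\right) + 80\right) = \left(416 - 10\right) \left(206 + 80\right) = 406 \cdot 286 = 116116$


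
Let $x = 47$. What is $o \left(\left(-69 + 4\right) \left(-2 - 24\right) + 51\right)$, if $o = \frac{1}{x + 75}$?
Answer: $\frac{1741}{122} \approx 14.27$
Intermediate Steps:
$o = \frac{1}{122}$ ($o = \frac{1}{47 + 75} = \frac{1}{122} \approx 0.0081967$)
$o \left(\left(-69 + 4\right) \left(-2 - 24\right) + 51\right) = \frac{\left(-69 + 4\right) \left(-2 - 24\right) + 51}{122} = \frac{\left(-65\right) \left(-26\right) + 51}{122} = \frac{1690 + 51}{122} = \frac{1}{122} \cdot 1741 = \frac{1741}{122}$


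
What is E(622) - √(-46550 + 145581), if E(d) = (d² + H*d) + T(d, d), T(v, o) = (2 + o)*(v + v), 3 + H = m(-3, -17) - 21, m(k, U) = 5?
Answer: 1151322 - √99031 ≈ 1.1510e+6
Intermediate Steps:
H = -19 (H = -3 + (5 - 21) = -3 - 16 = -19)
T(v, o) = 2*v*(2 + o) (T(v, o) = (2 + o)*(2*v) = 2*v*(2 + o))
E(d) = d² - 19*d + 2*d*(2 + d) (E(d) = (d² - 19*d) + 2*d*(2 + d) = d² - 19*d + 2*d*(2 + d))
E(622) - √(-46550 + 145581) = 3*622*(-5 + 622) - √(-46550 + 145581) = 3*622*617 - √99031 = 1151322 - √99031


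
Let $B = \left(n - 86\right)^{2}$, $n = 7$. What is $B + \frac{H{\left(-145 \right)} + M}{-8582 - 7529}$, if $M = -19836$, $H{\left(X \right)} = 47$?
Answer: $\frac{100568540}{16111} \approx 6242.2$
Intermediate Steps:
$B = 6241$ ($B = \left(7 - 86\right)^{2} = \left(-79\right)^{2} = 6241$)
$B + \frac{H{\left(-145 \right)} + M}{-8582 - 7529} = 6241 + \frac{47 - 19836}{-8582 - 7529} = 6241 - \frac{19789}{-16111} = 6241 - - \frac{19789}{16111} = 6241 + \frac{19789}{16111} = \frac{100568540}{16111}$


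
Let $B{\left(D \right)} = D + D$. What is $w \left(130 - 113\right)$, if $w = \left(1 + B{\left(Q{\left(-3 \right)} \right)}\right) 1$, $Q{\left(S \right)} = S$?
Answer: $-85$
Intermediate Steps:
$B{\left(D \right)} = 2 D$
$w = -5$ ($w = \left(1 + 2 \left(-3\right)\right) 1 = \left(1 - 6\right) 1 = \left(-5\right) 1 = -5$)
$w \left(130 - 113\right) = - 5 \left(130 - 113\right) = \left(-5\right) 17 = -85$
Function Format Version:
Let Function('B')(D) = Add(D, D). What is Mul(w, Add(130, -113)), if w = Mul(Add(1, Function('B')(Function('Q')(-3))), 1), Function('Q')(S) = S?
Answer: -85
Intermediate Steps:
Function('B')(D) = Mul(2, D)
w = -5 (w = Mul(Add(1, Mul(2, -3)), 1) = Mul(Add(1, -6), 1) = Mul(-5, 1) = -5)
Mul(w, Add(130, -113)) = Mul(-5, Add(130, -113)) = Mul(-5, 17) = -85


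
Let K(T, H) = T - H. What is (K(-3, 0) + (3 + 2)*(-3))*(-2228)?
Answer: 40104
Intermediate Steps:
(K(-3, 0) + (3 + 2)*(-3))*(-2228) = ((-3 - 1*0) + (3 + 2)*(-3))*(-2228) = ((-3 + 0) + 5*(-3))*(-2228) = (-3 - 15)*(-2228) = -18*(-2228) = 40104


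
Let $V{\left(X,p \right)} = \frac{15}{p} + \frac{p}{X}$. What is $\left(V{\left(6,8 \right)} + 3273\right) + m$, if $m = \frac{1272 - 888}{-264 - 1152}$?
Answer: $\frac{4638727}{1416} \approx 3275.9$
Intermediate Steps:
$m = - \frac{16}{59}$ ($m = \frac{384}{-1416} = 384 \left(- \frac{1}{1416}\right) = - \frac{16}{59} \approx -0.27119$)
$\left(V{\left(6,8 \right)} + 3273\right) + m = \left(\left(\frac{15}{8} + \frac{8}{6}\right) + 3273\right) - \frac{16}{59} = \left(\left(15 \cdot \frac{1}{8} + 8 \cdot \frac{1}{6}\right) + 3273\right) - \frac{16}{59} = \left(\left(\frac{15}{8} + \frac{4}{3}\right) + 3273\right) - \frac{16}{59} = \left(\frac{77}{24} + 3273\right) - \frac{16}{59} = \frac{78629}{24} - \frac{16}{59} = \frac{4638727}{1416}$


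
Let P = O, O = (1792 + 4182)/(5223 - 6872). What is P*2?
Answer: -11948/1649 ≈ -7.2456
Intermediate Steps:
O = -5974/1649 (O = 5974/(-1649) = 5974*(-1/1649) = -5974/1649 ≈ -3.6228)
P = -5974/1649 ≈ -3.6228
P*2 = -5974/1649*2 = -11948/1649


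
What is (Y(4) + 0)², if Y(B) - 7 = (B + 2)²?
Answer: 1849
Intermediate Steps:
Y(B) = 7 + (2 + B)² (Y(B) = 7 + (B + 2)² = 7 + (2 + B)²)
(Y(4) + 0)² = ((7 + (2 + 4)²) + 0)² = ((7 + 6²) + 0)² = ((7 + 36) + 0)² = (43 + 0)² = 43² = 1849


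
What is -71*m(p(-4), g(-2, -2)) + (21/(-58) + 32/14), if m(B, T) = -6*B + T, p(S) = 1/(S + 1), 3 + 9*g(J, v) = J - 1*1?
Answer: -112961/1218 ≈ -92.743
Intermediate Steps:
g(J, v) = -4/9 + J/9 (g(J, v) = -1/3 + (J - 1*1)/9 = -1/3 + (J - 1)/9 = -1/3 + (-1 + J)/9 = -1/3 + (-1/9 + J/9) = -4/9 + J/9)
p(S) = 1/(1 + S)
m(B, T) = T - 6*B
-71*m(p(-4), g(-2, -2)) + (21/(-58) + 32/14) = -71*((-4/9 + (1/9)*(-2)) - 6/(1 - 4)) + (21/(-58) + 32/14) = -71*((-4/9 - 2/9) - 6/(-3)) + (21*(-1/58) + 32*(1/14)) = -71*(-2/3 - 6*(-1/3)) + (-21/58 + 16/7) = -71*(-2/3 + 2) + 781/406 = -71*4/3 + 781/406 = -284/3 + 781/406 = -112961/1218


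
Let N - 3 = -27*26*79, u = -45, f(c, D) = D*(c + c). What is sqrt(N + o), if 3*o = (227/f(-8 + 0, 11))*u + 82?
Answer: I*sqrt(965434569)/132 ≈ 235.39*I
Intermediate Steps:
f(c, D) = 2*D*c (f(c, D) = D*(2*c) = 2*D*c)
o = 24647/528 (o = ((227/((2*11*(-8 + 0))))*(-45) + 82)/3 = ((227/((2*11*(-8))))*(-45) + 82)/3 = ((227/(-176))*(-45) + 82)/3 = ((227*(-1/176))*(-45) + 82)/3 = (-227/176*(-45) + 82)/3 = (10215/176 + 82)/3 = (1/3)*(24647/176) = 24647/528 ≈ 46.680)
N = -55455 (N = 3 - 27*26*79 = 3 - 702*79 = 3 - 55458 = -55455)
sqrt(N + o) = sqrt(-55455 + 24647/528) = sqrt(-29255593/528) = I*sqrt(965434569)/132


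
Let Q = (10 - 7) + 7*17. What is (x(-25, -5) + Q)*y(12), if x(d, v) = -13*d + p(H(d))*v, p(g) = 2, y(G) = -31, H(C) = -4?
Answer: -13547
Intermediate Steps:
x(d, v) = -13*d + 2*v
Q = 122 (Q = 3 + 119 = 122)
(x(-25, -5) + Q)*y(12) = ((-13*(-25) + 2*(-5)) + 122)*(-31) = ((325 - 10) + 122)*(-31) = (315 + 122)*(-31) = 437*(-31) = -13547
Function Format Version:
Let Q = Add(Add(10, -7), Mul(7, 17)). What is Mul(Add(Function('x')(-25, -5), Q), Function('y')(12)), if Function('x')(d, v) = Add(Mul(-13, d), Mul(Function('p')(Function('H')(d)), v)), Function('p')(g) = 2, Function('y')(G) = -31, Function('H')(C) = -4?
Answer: -13547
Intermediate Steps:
Function('x')(d, v) = Add(Mul(-13, d), Mul(2, v))
Q = 122 (Q = Add(3, 119) = 122)
Mul(Add(Function('x')(-25, -5), Q), Function('y')(12)) = Mul(Add(Add(Mul(-13, -25), Mul(2, -5)), 122), -31) = Mul(Add(Add(325, -10), 122), -31) = Mul(Add(315, 122), -31) = Mul(437, -31) = -13547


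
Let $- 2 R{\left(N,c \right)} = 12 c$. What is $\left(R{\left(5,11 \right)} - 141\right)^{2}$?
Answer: $42849$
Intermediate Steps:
$R{\left(N,c \right)} = - 6 c$ ($R{\left(N,c \right)} = - \frac{12 c}{2} = - 6 c$)
$\left(R{\left(5,11 \right)} - 141\right)^{2} = \left(\left(-6\right) 11 - 141\right)^{2} = \left(-66 - 141\right)^{2} = \left(-207\right)^{2} = 42849$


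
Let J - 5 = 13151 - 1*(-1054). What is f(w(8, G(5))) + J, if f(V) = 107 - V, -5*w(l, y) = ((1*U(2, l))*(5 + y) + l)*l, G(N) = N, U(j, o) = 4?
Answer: 71969/5 ≈ 14394.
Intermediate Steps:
w(l, y) = -l*(20 + l + 4*y)/5 (w(l, y) = -((1*4)*(5 + y) + l)*l/5 = -(4*(5 + y) + l)*l/5 = -((20 + 4*y) + l)*l/5 = -(20 + l + 4*y)*l/5 = -l*(20 + l + 4*y)/5)
J = 14210 (J = 5 + (13151 - 1*(-1054)) = 5 + (13151 + 1054) = 5 + 14205 = 14210)
f(w(8, G(5))) + J = (107 - (-1)*8*(20 + 8 + 4*5)/5) + 14210 = (107 - (-1)*8*(20 + 8 + 20)/5) + 14210 = (107 - (-1)*8*48/5) + 14210 = (107 - 1*(-384/5)) + 14210 = (107 + 384/5) + 14210 = 919/5 + 14210 = 71969/5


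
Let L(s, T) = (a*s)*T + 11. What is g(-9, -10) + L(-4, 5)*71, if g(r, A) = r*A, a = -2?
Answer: 3711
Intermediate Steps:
g(r, A) = A*r
L(s, T) = 11 - 2*T*s (L(s, T) = (-2*s)*T + 11 = -2*T*s + 11 = 11 - 2*T*s)
g(-9, -10) + L(-4, 5)*71 = -10*(-9) + (11 - 2*5*(-4))*71 = 90 + (11 + 40)*71 = 90 + 51*71 = 90 + 3621 = 3711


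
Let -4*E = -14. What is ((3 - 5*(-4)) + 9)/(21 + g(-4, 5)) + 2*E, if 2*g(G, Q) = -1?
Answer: 351/41 ≈ 8.5610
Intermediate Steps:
E = 7/2 (E = -¼*(-14) = 7/2 ≈ 3.5000)
g(G, Q) = -½ (g(G, Q) = (½)*(-1) = -½)
((3 - 5*(-4)) + 9)/(21 + g(-4, 5)) + 2*E = ((3 - 5*(-4)) + 9)/(21 - ½) + 2*(7/2) = ((3 + 20) + 9)/(41/2) + 7 = (23 + 9)*(2/41) + 7 = 32*(2/41) + 7 = 64/41 + 7 = 351/41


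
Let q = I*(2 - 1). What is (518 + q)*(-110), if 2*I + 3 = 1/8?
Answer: -454575/8 ≈ -56822.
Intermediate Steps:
I = -23/16 (I = -3/2 + (½)/8 = -3/2 + (½)*(⅛) = -3/2 + 1/16 = -23/16 ≈ -1.4375)
q = -23/16 (q = -23*(2 - 1)/16 = -23/16*1 = -23/16 ≈ -1.4375)
(518 + q)*(-110) = (518 - 23/16)*(-110) = (8265/16)*(-110) = -454575/8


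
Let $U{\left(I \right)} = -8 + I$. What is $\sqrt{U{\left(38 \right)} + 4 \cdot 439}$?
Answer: $\sqrt{1786} \approx 42.261$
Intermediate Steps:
$\sqrt{U{\left(38 \right)} + 4 \cdot 439} = \sqrt{\left(-8 + 38\right) + 4 \cdot 439} = \sqrt{30 + 1756} = \sqrt{1786}$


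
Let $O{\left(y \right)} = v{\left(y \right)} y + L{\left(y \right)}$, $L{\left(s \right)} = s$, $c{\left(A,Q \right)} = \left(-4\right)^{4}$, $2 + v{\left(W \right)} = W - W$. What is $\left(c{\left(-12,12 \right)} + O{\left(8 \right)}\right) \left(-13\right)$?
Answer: $-3224$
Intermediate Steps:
$v{\left(W \right)} = -2$ ($v{\left(W \right)} = -2 + \left(W - W\right) = -2 + 0 = -2$)
$c{\left(A,Q \right)} = 256$
$O{\left(y \right)} = - y$ ($O{\left(y \right)} = - 2 y + y = - y$)
$\left(c{\left(-12,12 \right)} + O{\left(8 \right)}\right) \left(-13\right) = \left(256 - 8\right) \left(-13\right) = 248 \left(-13\right) = -3224$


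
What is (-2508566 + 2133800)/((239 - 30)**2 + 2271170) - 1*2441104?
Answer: -269085352870/110231 ≈ -2.4411e+6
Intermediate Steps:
(-2508566 + 2133800)/((239 - 30)**2 + 2271170) - 1*2441104 = -374766/(209**2 + 2271170) - 2441104 = -374766/(43681 + 2271170) - 2441104 = -374766/2314851 - 2441104 = -374766*1/2314851 - 2441104 = -17846/110231 - 2441104 = -269085352870/110231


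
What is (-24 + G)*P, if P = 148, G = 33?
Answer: 1332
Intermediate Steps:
(-24 + G)*P = (-24 + 33)*148 = 9*148 = 1332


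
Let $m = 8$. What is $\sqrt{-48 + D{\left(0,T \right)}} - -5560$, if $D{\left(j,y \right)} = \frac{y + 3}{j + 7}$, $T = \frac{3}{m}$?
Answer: $5560 + \frac{i \sqrt{37254}}{28} \approx 5560.0 + 6.8933 i$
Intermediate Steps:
$T = \frac{3}{8} \approx 0.375$
$D{\left(j,y \right)} = \frac{3 + y}{7 + j}$
$\sqrt{-48 + D{\left(0,T \right)}} - -5560 = \sqrt{-48 + \frac{3 + \frac{3}{8}}{7 + 0}} - -5560 = \sqrt{-48 + \frac{1}{7} \cdot \frac{27}{8}} + 5560 = \sqrt{-48 + \frac{27}{56}} + 5560 = \sqrt{- \frac{2661}{56}} + 5560 = \frac{i \sqrt{37254}}{28} + 5560 = 5560 + \frac{i \sqrt{37254}}{28}$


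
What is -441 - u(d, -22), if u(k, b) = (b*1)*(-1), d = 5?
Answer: -463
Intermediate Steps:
u(k, b) = -b (u(k, b) = b*(-1) = -b)
-441 - u(d, -22) = -441 - (-1)*(-22) = -441 - 1*22 = -441 - 22 = -463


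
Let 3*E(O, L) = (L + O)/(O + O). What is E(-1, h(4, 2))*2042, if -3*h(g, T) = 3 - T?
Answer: 4084/9 ≈ 453.78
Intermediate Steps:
h(g, T) = -1 + T/3 (h(g, T) = -(3 - T)/3 = -1 + T/3)
E(O, L) = (L + O)/(6*O) (E(O, L) = ((L + O)/(O + O))/3 = ((L + O)/((2*O)))/3 = ((L + O)*(1/(2*O)))/3 = ((L + O)/(2*O))/3 = (L + O)/(6*O))
E(-1, h(4, 2))*2042 = ((⅙)*((-1 + (⅓)*2) - 1)/(-1))*2042 = ((⅙)*(-1)*((-1 + ⅔) - 1))*2042 = ((⅙)*(-1)*(-⅓ - 1))*2042 = ((⅙)*(-1)*(-4/3))*2042 = (2/9)*2042 = 4084/9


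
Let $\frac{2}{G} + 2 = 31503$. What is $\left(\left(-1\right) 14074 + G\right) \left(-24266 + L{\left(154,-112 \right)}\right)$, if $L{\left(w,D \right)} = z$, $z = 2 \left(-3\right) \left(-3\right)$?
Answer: $\frac{10750231305856}{31501} \approx 3.4127 \cdot 10^{8}$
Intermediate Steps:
$G = \frac{2}{31501}$ ($G = \frac{2}{-2 + 31503} = \frac{2}{31501} \approx 6.349 \cdot 10^{-5}$)
$z = 18$ ($z = \left(-6\right) \left(-3\right) = 18$)
$L{\left(w,D \right)} = 18$
$\left(\left(-1\right) 14074 + G\right) \left(-24266 + L{\left(154,-112 \right)}\right) = \left(\left(-1\right) 14074 + \frac{2}{31501}\right) \left(-24266 + 18\right) = \left(-14074 + \frac{2}{31501}\right) \left(-24248\right) = \left(- \frac{443345072}{31501}\right) \left(-24248\right) = \frac{10750231305856}{31501}$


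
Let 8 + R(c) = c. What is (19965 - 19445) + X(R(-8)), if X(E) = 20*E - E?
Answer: 216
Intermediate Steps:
R(c) = -8 + c
X(E) = 19*E
(19965 - 19445) + X(R(-8)) = (19965 - 19445) + 19*(-8 - 8) = 520 + 19*(-16) = 520 - 304 = 216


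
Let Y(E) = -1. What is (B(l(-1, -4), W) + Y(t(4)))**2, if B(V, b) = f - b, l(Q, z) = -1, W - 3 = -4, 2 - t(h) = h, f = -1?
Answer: 1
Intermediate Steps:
t(h) = 2 - h
W = -1 (W = 3 - 4 = -1)
B(V, b) = -1 - b
(B(l(-1, -4), W) + Y(t(4)))**2 = ((-1 - 1*(-1)) - 1)**2 = ((-1 + 1) - 1)**2 = (0 - 1)**2 = (-1)**2 = 1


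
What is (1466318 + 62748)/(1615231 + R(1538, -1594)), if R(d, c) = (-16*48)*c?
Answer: 1529066/2839423 ≈ 0.53851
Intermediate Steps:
R(d, c) = -768*c
(1466318 + 62748)/(1615231 + R(1538, -1594)) = (1466318 + 62748)/(1615231 - 768*(-1594)) = 1529066/(1615231 + 1224192) = 1529066/2839423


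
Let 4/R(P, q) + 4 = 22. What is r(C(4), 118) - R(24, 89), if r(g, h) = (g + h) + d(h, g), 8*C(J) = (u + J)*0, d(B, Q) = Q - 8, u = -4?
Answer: 988/9 ≈ 109.78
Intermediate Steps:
R(P, q) = 2/9 (R(P, q) = 4/(-4 + 22) = 4/18 = 4*(1/18) = 2/9)
d(B, Q) = -8 + Q
C(J) = 0 (C(J) = ((-4 + J)*0)/8 = (1/8)*0 = 0)
r(g, h) = -8 + h + 2*g (r(g, h) = (g + h) + (-8 + g) = -8 + h + 2*g)
r(C(4), 118) - R(24, 89) = (-8 + 118 + 2*0) - 1*2/9 = (-8 + 118 + 0) - 2/9 = 110 - 2/9 = 988/9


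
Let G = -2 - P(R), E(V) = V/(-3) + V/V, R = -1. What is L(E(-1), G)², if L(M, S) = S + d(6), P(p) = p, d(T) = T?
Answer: 25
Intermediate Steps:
E(V) = 1 - V/3 (E(V) = V*(-⅓) + 1 = -V/3 + 1 = 1 - V/3)
G = -1 (G = -2 - 1*(-1) = -2 + 1 = -1)
L(M, S) = 6 + S (L(M, S) = S + 6 = 6 + S)
L(E(-1), G)² = (6 - 1)² = 5² = 25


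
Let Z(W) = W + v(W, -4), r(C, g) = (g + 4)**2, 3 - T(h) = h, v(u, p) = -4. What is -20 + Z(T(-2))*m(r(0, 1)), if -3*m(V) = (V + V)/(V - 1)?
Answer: -745/36 ≈ -20.694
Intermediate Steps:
T(h) = 3 - h
r(C, g) = (4 + g)**2
m(V) = -2*V/(3*(-1 + V)) (m(V) = -(V + V)/(3*(V - 1)) = -2*V/(3*(-1 + V)))
Z(W) = -4 + W (Z(W) = W - 4 = -4 + W)
-20 + Z(T(-2))*m(r(0, 1)) = -20 + (-4 + (3 - 1*(-2)))*(-2*(4 + 1)**2/(-3 + 3*(4 + 1)**2)) = -20 + (-4 + (3 + 2))*(-2*5**2/(-3 + 3*5**2)) = -20 + (-4 + 5)*(-2*25/(-3 + 3*25)) = -20 + 1*(-2*25/(-3 + 75)) = -20 + 1*(-2*25/72) = -20 + 1*(-2*25*1/72) = -20 + 1*(-25/36) = -20 - 25/36 = -745/36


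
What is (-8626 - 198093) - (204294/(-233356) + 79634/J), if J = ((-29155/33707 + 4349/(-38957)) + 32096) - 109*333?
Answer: -133072081488541417747447/643795906721371406 ≈ -2.0670e+5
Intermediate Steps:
J = -5517714622477/1313123599 (J = ((-29155*1/33707 + 4349*(-1/38957)) + 32096) - 36297 = ((-29155/33707 - 4349/38957) + 32096) - 36297 = (-1282383078/1313123599 + 32096) - 36297 = 42144732650426/1313123599 - 36297 = -5517714622477/1313123599 ≈ -4202.0)
(-8626 - 198093) - (204294/(-233356) + 79634/J) = (-8626 - 198093) - (204294/(-233356) + 79634/(-5517714622477/1313123599)) = -206719 - (204294*(-1/233356) + 79634*(-1313123599/5517714622477)) = -206719 - (-102147/116678 - 104569284682766/5517714622477) = -206719 - 1*(-12764552993757929467/643795906721371406) = -206719 + 12764552993757929467/643795906721371406 = -133072081488541417747447/643795906721371406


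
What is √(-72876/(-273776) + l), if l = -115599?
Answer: I*√135382911939807/34222 ≈ 340.0*I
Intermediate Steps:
√(-72876/(-273776) + l) = √(-72876/(-273776) - 115599) = √(-72876*(-1/273776) - 115599) = √(18219/68444 - 115599) = √(-7912039737/68444) = I*√135382911939807/34222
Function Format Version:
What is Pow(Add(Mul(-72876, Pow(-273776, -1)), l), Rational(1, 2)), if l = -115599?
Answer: Mul(Rational(1, 34222), I, Pow(135382911939807, Rational(1, 2))) ≈ Mul(340.00, I)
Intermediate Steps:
Pow(Add(Mul(-72876, Pow(-273776, -1)), l), Rational(1, 2)) = Pow(Add(Mul(-72876, Pow(-273776, -1)), -115599), Rational(1, 2)) = Pow(Add(Mul(-72876, Rational(-1, 273776)), -115599), Rational(1, 2)) = Pow(Add(Rational(18219, 68444), -115599), Rational(1, 2)) = Pow(Rational(-7912039737, 68444), Rational(1, 2)) = Mul(Rational(1, 34222), I, Pow(135382911939807, Rational(1, 2)))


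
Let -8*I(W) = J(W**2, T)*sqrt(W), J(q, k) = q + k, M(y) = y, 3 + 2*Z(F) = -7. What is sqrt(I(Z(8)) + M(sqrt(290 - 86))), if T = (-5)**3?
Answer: sqrt(8*sqrt(51) + 50*I*sqrt(5))/2 ≈ 4.7787 + 2.9245*I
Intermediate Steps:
Z(F) = -5 (Z(F) = -3/2 + (1/2)*(-7) = -3/2 - 7/2 = -5)
T = -125
J(q, k) = k + q
I(W) = -sqrt(W)*(-125 + W**2)/8 (I(W) = -(-125 + W**2)*sqrt(W)/8 = -sqrt(W)*(-125 + W**2)/8)
sqrt(I(Z(8)) + M(sqrt(290 - 86))) = sqrt(sqrt(-5)*(125 - 1*(-5)**2)/8 + sqrt(290 - 86)) = sqrt((I*sqrt(5))*(125 - 1*25)/8 + sqrt(204)) = sqrt((I*sqrt(5))*(125 - 25)/8 + 2*sqrt(51)) = sqrt((1/8)*(I*sqrt(5))*100 + 2*sqrt(51)) = sqrt(25*I*sqrt(5)/2 + 2*sqrt(51)) = sqrt(2*sqrt(51) + 25*I*sqrt(5)/2)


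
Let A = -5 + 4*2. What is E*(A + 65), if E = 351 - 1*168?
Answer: 12444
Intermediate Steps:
E = 183 (E = 351 - 168 = 183)
A = 3 (A = -5 + 8 = 3)
E*(A + 65) = 183*(3 + 65) = 183*68 = 12444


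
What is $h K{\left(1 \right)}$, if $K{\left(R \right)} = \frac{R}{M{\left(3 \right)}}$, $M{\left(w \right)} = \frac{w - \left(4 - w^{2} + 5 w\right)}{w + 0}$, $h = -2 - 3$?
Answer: $\frac{15}{7} \approx 2.1429$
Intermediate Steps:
$h = -5$
$M{\left(w \right)} = \frac{-4 + w^{2} - 4 w}{w}$ ($M{\left(w \right)} = \frac{w - \left(4 - w^{2} + 5 w\right)}{w} = \frac{-4 + w^{2} - 4 w}{w}$)
$K{\left(R \right)} = - \frac{3 R}{7}$ ($K{\left(R \right)} = \frac{R}{-4 + 3 - \frac{4}{3}} = \frac{R}{- \frac{7}{3}} = R \left(- \frac{3}{7}\right) = - \frac{3 R}{7}$)
$h K{\left(1 \right)} = - 5 \left(\left(- \frac{3}{7}\right) 1\right) = \left(-5\right) \left(- \frac{3}{7}\right) = \frac{15}{7}$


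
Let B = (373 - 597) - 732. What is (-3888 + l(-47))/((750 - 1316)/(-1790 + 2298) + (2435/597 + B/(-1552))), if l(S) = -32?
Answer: -115317666240/105331307 ≈ -1094.8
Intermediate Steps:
B = -956 (B = -224 - 732 = -956)
(-3888 + l(-47))/((750 - 1316)/(-1790 + 2298) + (2435/597 + B/(-1552))) = (-3888 - 32)/((750 - 1316)/(-1790 + 2298) + (2435/597 - 956/(-1552))) = -3920/(-566/508 + (2435*(1/597) - 956*(-1/1552))) = -3920/(-566*1/508 + (2435/597 + 239/388)) = -3920/(-283/254 + 1087463/231636) = -3920/105331307/29417772 = -3920*29417772/105331307 = -115317666240/105331307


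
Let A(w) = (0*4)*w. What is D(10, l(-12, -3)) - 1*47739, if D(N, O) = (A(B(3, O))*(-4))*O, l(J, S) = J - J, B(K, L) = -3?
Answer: -47739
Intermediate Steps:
A(w) = 0 (A(w) = 0*w = 0)
l(J, S) = 0
D(N, O) = 0 (D(N, O) = (0*(-4))*O = 0*O = 0)
D(10, l(-12, -3)) - 1*47739 = 0 - 1*47739 = 0 - 47739 = -47739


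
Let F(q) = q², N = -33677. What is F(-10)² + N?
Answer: -23677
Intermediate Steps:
F(-10)² + N = ((-10)²)² - 33677 = 100² - 33677 = 10000 - 33677 = -23677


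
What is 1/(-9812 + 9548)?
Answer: -1/264 ≈ -0.0037879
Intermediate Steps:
1/(-9812 + 9548) = 1/(-264) = -1/264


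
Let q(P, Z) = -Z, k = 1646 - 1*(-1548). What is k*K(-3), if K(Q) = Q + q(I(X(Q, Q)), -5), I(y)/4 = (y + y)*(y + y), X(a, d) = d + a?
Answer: 6388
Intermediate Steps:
k = 3194 (k = 1646 + 1548 = 3194)
X(a, d) = a + d
I(y) = 16*y² (I(y) = 4*((y + y)*(y + y)) = 4*((2*y)*(2*y)) = 4*(4*y²) = 16*y²)
K(Q) = 5 + Q (K(Q) = Q - 1*(-5) = Q + 5 = 5 + Q)
k*K(-3) = 3194*(5 - 3) = 3194*2 = 6388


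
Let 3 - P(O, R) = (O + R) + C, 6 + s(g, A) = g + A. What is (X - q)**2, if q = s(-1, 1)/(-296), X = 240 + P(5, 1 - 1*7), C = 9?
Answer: 1209439729/21904 ≈ 55216.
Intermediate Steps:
s(g, A) = -6 + A + g (s(g, A) = -6 + (g + A) = -6 + (A + g) = -6 + A + g)
P(O, R) = -6 - O - R (P(O, R) = 3 - ((O + R) + 9) = 3 - (9 + O + R) = 3 + (-9 - O - R) = -6 - O - R)
X = 235 (X = 240 + (-6 - 1*5 - (1 - 1*7)) = 240 + (-6 - 5 - (1 - 7)) = 240 + (-6 - 5 - 1*(-6)) = 240 + (-6 - 5 + 6) = 240 - 5 = 235)
q = 3/148 (q = (-6 + 1 - 1)/(-296) = -6*(-1/296) = 3/148 ≈ 0.020270)
(X - q)**2 = (235 - 1*3/148)**2 = (235 - 3/148)**2 = (34777/148)**2 = 1209439729/21904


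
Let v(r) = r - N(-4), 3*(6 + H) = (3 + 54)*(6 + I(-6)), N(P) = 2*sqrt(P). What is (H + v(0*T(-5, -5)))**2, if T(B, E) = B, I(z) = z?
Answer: 20 + 48*I ≈ 20.0 + 48.0*I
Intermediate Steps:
H = -6 (H = -6 + ((3 + 54)*(6 - 6))/3 = -6 + (57*0)/3 = -6 + (1/3)*0 = -6 + 0 = -6)
v(r) = r - 4*I (v(r) = r - 2*sqrt(-4) = r - 2*2*I = r - 4*I)
(H + v(0*T(-5, -5)))**2 = (-6 + (0*(-5) - 4*I))**2 = (-6 + (0 - 4*I))**2 = (-6 - 4*I)**2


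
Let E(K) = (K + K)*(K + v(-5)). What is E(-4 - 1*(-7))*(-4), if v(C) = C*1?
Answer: 48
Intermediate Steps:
v(C) = C
E(K) = 2*K*(-5 + K) (E(K) = (K + K)*(K - 5) = (2*K)*(-5 + K) = 2*K*(-5 + K))
E(-4 - 1*(-7))*(-4) = (2*(-4 - 1*(-7))*(-5 + (-4 - 1*(-7))))*(-4) = (2*(-4 + 7)*(-5 + (-4 + 7)))*(-4) = (2*3*(-5 + 3))*(-4) = (2*3*(-2))*(-4) = -12*(-4) = 48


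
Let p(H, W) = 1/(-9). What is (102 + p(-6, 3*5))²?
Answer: 840889/81 ≈ 10381.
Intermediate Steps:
p(H, W) = -⅑
(102 + p(-6, 3*5))² = (102 - ⅑)² = (917/9)² = 840889/81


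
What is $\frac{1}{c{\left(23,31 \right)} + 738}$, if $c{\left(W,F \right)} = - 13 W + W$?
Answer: $\frac{1}{462} \approx 0.0021645$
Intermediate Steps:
$c{\left(W,F \right)} = - 12 W$
$\frac{1}{c{\left(23,31 \right)} + 738} = \frac{1}{\left(-12\right) 23 + 738} = \frac{1}{-276 + 738} = \frac{1}{462}$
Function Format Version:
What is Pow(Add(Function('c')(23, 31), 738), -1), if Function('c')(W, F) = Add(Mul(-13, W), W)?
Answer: Rational(1, 462) ≈ 0.0021645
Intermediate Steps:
Function('c')(W, F) = Mul(-12, W)
Pow(Add(Function('c')(23, 31), 738), -1) = Pow(Add(Mul(-12, 23), 738), -1) = Pow(Add(-276, 738), -1) = Pow(462, -1) = Rational(1, 462)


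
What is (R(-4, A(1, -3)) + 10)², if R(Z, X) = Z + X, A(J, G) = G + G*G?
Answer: 144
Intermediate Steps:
A(J, G) = G + G²
R(Z, X) = X + Z
(R(-4, A(1, -3)) + 10)² = ((-3*(1 - 3) - 4) + 10)² = ((-3*(-2) - 4) + 10)² = ((6 - 4) + 10)² = (2 + 10)² = 12² = 144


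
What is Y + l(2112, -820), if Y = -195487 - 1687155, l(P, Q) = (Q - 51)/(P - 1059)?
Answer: -152494069/81 ≈ -1.8826e+6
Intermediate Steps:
l(P, Q) = (-51 + Q)/(-1059 + P)
Y = -1882642
Y + l(2112, -820) = -1882642 + (-51 - 820)/(-1059 + 2112) = -1882642 - 871/1053 = -1882642 + (1/1053)*(-871) = -1882642 - 67/81 = -152494069/81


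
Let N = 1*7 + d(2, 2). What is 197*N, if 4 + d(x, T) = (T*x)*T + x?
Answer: 2561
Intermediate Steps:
d(x, T) = -4 + x + x*T² (d(x, T) = -4 + ((T*x)*T + x) = -4 + (x*T² + x) = -4 + (x + x*T²) = -4 + x + x*T²)
N = 13 (N = 1*7 + (-4 + 2 + 2*2²) = 7 + (-4 + 2 + 2*4) = 7 + (-4 + 2 + 8) = 7 + 6 = 13)
197*N = 197*13 = 2561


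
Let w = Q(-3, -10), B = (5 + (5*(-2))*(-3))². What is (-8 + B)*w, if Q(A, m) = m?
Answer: -12170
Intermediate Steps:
B = 1225 (B = (5 - 10*(-3))² = (5 + 30)² = 35² = 1225)
w = -10
(-8 + B)*w = (-8 + 1225)*(-10) = 1217*(-10) = -12170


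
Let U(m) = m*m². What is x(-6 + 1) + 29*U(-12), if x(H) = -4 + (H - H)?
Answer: -50116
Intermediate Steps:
U(m) = m³
x(H) = -4 (x(H) = -4 + 0 = -4)
x(-6 + 1) + 29*U(-12) = -4 + 29*(-12)³ = -4 + 29*(-1728) = -4 - 50112 = -50116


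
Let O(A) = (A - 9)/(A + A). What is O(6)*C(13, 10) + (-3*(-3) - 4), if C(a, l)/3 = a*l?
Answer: -185/2 ≈ -92.500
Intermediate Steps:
O(A) = (-9 + A)/(2*A) (O(A) = (-9 + A)/((2*A)) = (-9 + A)*(1/(2*A)) = (-9 + A)/(2*A))
C(a, l) = 3*a*l (C(a, l) = 3*(a*l) = 3*a*l)
O(6)*C(13, 10) + (-3*(-3) - 4) = ((1/2)*(-9 + 6)/6)*(3*13*10) + (-3*(-3) - 4) = ((1/2)*(1/6)*(-3))*390 + (9 - 4) = -1/4*390 + 5 = -195/2 + 5 = -185/2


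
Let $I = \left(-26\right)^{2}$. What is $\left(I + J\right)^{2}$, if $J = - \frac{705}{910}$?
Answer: $\frac{15102197881}{33124} \approx 4.5593 \cdot 10^{5}$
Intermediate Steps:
$I = 676$
$J = - \frac{141}{182}$ ($J = \left(-705\right) \frac{1}{910} = - \frac{141}{182} \approx -0.77472$)
$\left(I + J\right)^{2} = \left(676 - \frac{141}{182}\right)^{2} = \left(\frac{122891}{182}\right)^{2} = \frac{15102197881}{33124}$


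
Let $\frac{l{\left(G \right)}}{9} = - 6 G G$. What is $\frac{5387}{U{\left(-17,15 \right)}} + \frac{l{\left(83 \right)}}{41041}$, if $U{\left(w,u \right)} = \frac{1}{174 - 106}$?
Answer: $\frac{15033602950}{41041} \approx 3.6631 \cdot 10^{5}$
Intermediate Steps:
$U{\left(w,u \right)} = \frac{1}{68}$
$l{\left(G \right)} = - 54 G^{2}$ ($l{\left(G \right)} = 9 - 6 G G = 9 \left(- 6 G^{2}\right) = - 54 G^{2}$)
$\frac{5387}{U{\left(-17,15 \right)}} + \frac{l{\left(83 \right)}}{41041} = 5387 \frac{1}{\frac{1}{68}} + \frac{\left(-54\right) 83^{2}}{41041} = 5387 \cdot 68 + \left(-54\right) 6889 \cdot \frac{1}{41041} = 366316 - \frac{372006}{41041} = \frac{15033602950}{41041}$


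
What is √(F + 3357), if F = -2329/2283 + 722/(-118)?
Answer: 7*√1240356651015/134697 ≈ 57.878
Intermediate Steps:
F = -961574/134697 (F = -2329*1/2283 + 722*(-1/118) = -2329/2283 - 361/59 = -961574/134697 ≈ -7.1388)
√(F + 3357) = √(-961574/134697 + 3357) = √(451216255/134697) = 7*√1240356651015/134697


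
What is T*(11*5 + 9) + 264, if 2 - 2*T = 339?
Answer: -10520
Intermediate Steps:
T = -337/2 (T = 1 - ½*339 = 1 - 339/2 = -337/2 ≈ -168.50)
T*(11*5 + 9) + 264 = -337*(11*5 + 9)/2 + 264 = -337*(55 + 9)/2 + 264 = -337/2*64 + 264 = -10784 + 264 = -10520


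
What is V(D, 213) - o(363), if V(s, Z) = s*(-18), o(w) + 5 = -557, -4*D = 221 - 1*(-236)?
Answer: 5237/2 ≈ 2618.5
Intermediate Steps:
D = -457/4 (D = -(221 - 1*(-236))/4 = -(221 + 236)/4 = -1/4*457 = -457/4 ≈ -114.25)
o(w) = -562 (o(w) = -5 - 557 = -562)
V(s, Z) = -18*s
V(D, 213) - o(363) = -18*(-457/4) - 1*(-562) = 4113/2 + 562 = 5237/2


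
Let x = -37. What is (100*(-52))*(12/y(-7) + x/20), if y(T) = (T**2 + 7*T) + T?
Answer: 129740/7 ≈ 18534.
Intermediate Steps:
y(T) = T**2 + 8*T
(100*(-52))*(12/y(-7) + x/20) = (100*(-52))*(12/((-7*(8 - 7))) - 37/20) = -5200*(12/((-7*1)) - 37*1/20) = -5200*(12/(-7) - 37/20) = -5200*(12*(-1/7) - 37/20) = -5200*(-12/7 - 37/20) = -5200*(-499/140) = 129740/7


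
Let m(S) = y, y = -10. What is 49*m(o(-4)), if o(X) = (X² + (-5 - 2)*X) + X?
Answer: -490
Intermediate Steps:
o(X) = X² - 6*X (o(X) = (X² - 7*X) + X = X² - 6*X)
m(S) = -10
49*m(o(-4)) = 49*(-10) = -490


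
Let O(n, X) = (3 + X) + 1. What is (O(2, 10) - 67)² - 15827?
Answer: -13018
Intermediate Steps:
O(n, X) = 4 + X
(O(2, 10) - 67)² - 15827 = ((4 + 10) - 67)² - 15827 = (14 - 67)² - 15827 = (-53)² - 15827 = 2809 - 15827 = -13018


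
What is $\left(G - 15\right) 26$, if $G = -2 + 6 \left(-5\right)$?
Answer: $-1222$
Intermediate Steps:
$G = -32$ ($G = -2 - 30 = -32$)
$\left(G - 15\right) 26 = \left(-32 - 15\right) 26 = \left(-47\right) 26 = -1222$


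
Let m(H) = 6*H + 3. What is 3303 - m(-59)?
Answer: 3654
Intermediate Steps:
m(H) = 3 + 6*H
3303 - m(-59) = 3303 - (3 + 6*(-59)) = 3303 - (3 - 354) = 3303 - 1*(-351) = 3303 + 351 = 3654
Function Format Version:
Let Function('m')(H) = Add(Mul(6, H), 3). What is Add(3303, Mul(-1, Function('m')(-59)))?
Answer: 3654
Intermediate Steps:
Function('m')(H) = Add(3, Mul(6, H))
Add(3303, Mul(-1, Function('m')(-59))) = Add(3303, Mul(-1, Add(3, Mul(6, -59)))) = Add(3303, Mul(-1, Add(3, -354))) = Add(3303, Mul(-1, -351)) = Add(3303, 351) = 3654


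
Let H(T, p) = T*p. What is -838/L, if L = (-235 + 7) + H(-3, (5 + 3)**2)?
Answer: 419/210 ≈ 1.9952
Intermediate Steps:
L = -420 (L = (-235 + 7) - 3*(5 + 3)**2 = -228 - 3*8**2 = -228 - 3*64 = -228 - 192 = -420)
-838/L = -838/(-420) = -838*(-1/420) = 419/210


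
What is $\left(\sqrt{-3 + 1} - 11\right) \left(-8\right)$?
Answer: $88 - 8 i \sqrt{2} \approx 88.0 - 11.314 i$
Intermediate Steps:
$\left(\sqrt{-3 + 1} - 11\right) \left(-8\right) = \left(\sqrt{-2} - 11\right) \left(-8\right) = \left(i \sqrt{2} - 11\right) \left(-8\right) = \left(-11 + i \sqrt{2}\right) \left(-8\right) = 88 - 8 i \sqrt{2}$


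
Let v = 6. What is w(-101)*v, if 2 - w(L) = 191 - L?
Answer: -1740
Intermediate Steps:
w(L) = -189 + L (w(L) = 2 - (191 - L) = 2 + (-191 + L) = -189 + L)
w(-101)*v = (-189 - 101)*6 = -290*6 = -1740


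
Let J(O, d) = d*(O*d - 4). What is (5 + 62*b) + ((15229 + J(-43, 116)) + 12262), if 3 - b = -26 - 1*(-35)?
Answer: -551948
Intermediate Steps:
b = -6 (b = 3 - (-26 - 1*(-35)) = 3 - (-26 + 35) = 3 - 1*9 = 3 - 9 = -6)
J(O, d) = d*(-4 + O*d)
(5 + 62*b) + ((15229 + J(-43, 116)) + 12262) = (5 + 62*(-6)) + ((15229 + 116*(-4 - 43*116)) + 12262) = (5 - 372) + ((15229 + 116*(-4 - 4988)) + 12262) = -367 + ((15229 + 116*(-4992)) + 12262) = -367 + ((15229 - 579072) + 12262) = -367 + (-563843 + 12262) = -367 - 551581 = -551948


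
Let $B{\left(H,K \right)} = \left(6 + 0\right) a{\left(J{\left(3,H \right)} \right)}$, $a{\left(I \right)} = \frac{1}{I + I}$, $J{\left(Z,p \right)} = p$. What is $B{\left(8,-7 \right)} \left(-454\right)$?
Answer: $- \frac{681}{4} \approx -170.25$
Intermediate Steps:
$a{\left(I \right)} = \frac{1}{2 I}$
$B{\left(H,K \right)} = \frac{3}{H}$ ($B{\left(H,K \right)} = \left(6 + 0\right) \frac{1}{2 H} = 6 \frac{1}{2 H} = \frac{3}{H}$)
$B{\left(8,-7 \right)} \left(-454\right) = \frac{3}{8} \left(-454\right) = - \frac{681}{4}$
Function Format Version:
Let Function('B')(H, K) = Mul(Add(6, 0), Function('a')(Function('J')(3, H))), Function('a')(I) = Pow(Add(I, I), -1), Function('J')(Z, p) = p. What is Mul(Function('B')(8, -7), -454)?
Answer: Rational(-681, 4) ≈ -170.25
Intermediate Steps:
Function('a')(I) = Mul(Rational(1, 2), Pow(I, -1)) (Function('a')(I) = Pow(Mul(2, I), -1) = Mul(Rational(1, 2), Pow(I, -1)))
Function('B')(H, K) = Mul(3, Pow(H, -1)) (Function('B')(H, K) = Mul(Add(6, 0), Mul(Rational(1, 2), Pow(H, -1))) = Mul(6, Mul(Rational(1, 2), Pow(H, -1))) = Mul(3, Pow(H, -1)))
Mul(Function('B')(8, -7), -454) = Mul(Mul(3, Pow(8, -1)), -454) = Mul(Mul(3, Rational(1, 8)), -454) = Mul(Rational(3, 8), -454) = Rational(-681, 4)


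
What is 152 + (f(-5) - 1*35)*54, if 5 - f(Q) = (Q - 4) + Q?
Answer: -712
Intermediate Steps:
f(Q) = 9 - 2*Q (f(Q) = 5 - ((Q - 4) + Q) = 5 - ((-4 + Q) + Q) = 5 - (-4 + 2*Q) = 5 + (4 - 2*Q) = 9 - 2*Q)
152 + (f(-5) - 1*35)*54 = 152 + ((9 - 2*(-5)) - 1*35)*54 = 152 + ((9 + 10) - 35)*54 = 152 + (19 - 35)*54 = 152 - 16*54 = 152 - 864 = -712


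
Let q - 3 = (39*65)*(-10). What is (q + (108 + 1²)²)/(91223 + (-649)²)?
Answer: -6733/256212 ≈ -0.026279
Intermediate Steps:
q = -25347 (q = 3 + (39*65)*(-10) = 3 + 2535*(-10) = 3 - 25350 = -25347)
(q + (108 + 1²)²)/(91223 + (-649)²) = (-25347 + (108 + 1²)²)/(91223 + (-649)²) = (-25347 + (108 + 1)²)/(91223 + 421201) = (-25347 + 109²)/512424 = (-25347 + 11881)*(1/512424) = -13466*1/512424 = -6733/256212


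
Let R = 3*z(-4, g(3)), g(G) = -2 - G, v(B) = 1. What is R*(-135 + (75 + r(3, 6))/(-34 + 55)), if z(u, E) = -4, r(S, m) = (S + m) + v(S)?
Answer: 11000/7 ≈ 1571.4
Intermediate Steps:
r(S, m) = 1 + S + m (r(S, m) = (S + m) + 1 = 1 + S + m)
R = -12 (R = 3*(-4) = -12)
R*(-135 + (75 + r(3, 6))/(-34 + 55)) = -12*(-135 + (75 + (1 + 3 + 6))/(-34 + 55)) = -12*(-135 + (75 + 10)/21) = -12*(-135 + 85*(1/21)) = -12*(-135 + 85/21) = -12*(-2750/21) = 11000/7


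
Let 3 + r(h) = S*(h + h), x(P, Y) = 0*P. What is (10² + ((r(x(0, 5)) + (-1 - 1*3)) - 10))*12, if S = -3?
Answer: 996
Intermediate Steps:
x(P, Y) = 0
r(h) = -3 - 6*h (r(h) = -3 - 3*(h + h) = -3 - 6*h)
(10² + ((r(x(0, 5)) + (-1 - 1*3)) - 10))*12 = (10² + (((-3 - 6*0) + (-1 - 1*3)) - 10))*12 = (100 + (((-3 + 0) + (-1 - 3)) - 10))*12 = (100 + ((-3 - 4) - 10))*12 = (100 + (-7 - 10))*12 = (100 - 17)*12 = 83*12 = 996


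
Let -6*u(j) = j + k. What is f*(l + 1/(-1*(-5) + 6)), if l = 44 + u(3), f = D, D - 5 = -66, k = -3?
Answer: -29585/11 ≈ -2689.5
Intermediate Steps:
D = -61 (D = 5 - 66 = -61)
f = -61
u(j) = ½ - j/6 (u(j) = -(j - 3)/6 = -(-3 + j)/6 = ½ - j/6)
l = 44 (l = 44 + (½ - ⅙*3) = 44 + (½ - ½) = 44 + 0 = 44)
f*(l + 1/(-1*(-5) + 6)) = -61*(44 + 1/(-1*(-5) + 6)) = -61*(44 + 1/(5 + 6)) = -61*(44 + 1/11) = -61*485/11 = -29585/11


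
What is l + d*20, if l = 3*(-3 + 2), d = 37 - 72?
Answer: -703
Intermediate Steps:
d = -35
l = -3 (l = 3*(-1) = -3)
l + d*20 = -3 - 35*20 = -3 - 700 = -703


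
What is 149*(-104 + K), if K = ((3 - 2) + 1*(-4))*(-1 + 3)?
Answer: -16390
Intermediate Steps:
K = -6 (K = (1 - 4)*2 = -3*2 = -6)
149*(-104 + K) = 149*(-104 - 6) = 149*(-110) = -16390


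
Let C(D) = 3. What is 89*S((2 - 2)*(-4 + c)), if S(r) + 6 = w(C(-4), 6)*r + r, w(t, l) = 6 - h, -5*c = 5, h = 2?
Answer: -534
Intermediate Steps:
c = -1 (c = -1/5*5 = -1)
w(t, l) = 4 (w(t, l) = 6 - 1*2 = 6 - 2 = 4)
S(r) = -6 + 5*r (S(r) = -6 + (4*r + r) = -6 + 5*r)
89*S((2 - 2)*(-4 + c)) = 89*(-6 + 5*((2 - 2)*(-4 - 1))) = 89*(-6 + 5*(0*(-5))) = 89*(-6 + 5*0) = 89*(-6 + 0) = 89*(-6) = -534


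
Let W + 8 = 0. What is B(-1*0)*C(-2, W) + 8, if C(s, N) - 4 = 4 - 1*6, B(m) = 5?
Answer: 18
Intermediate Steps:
W = -8 (W = -8 + 0 = -8)
C(s, N) = 2 (C(s, N) = 4 + (4 - 1*6) = 4 + (4 - 6) = 4 - 2 = 2)
B(-1*0)*C(-2, W) + 8 = 5*2 + 8 = 10 + 8 = 18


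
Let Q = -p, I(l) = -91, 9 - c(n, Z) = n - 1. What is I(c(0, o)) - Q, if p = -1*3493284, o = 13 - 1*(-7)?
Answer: -3493375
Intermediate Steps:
o = 20 (o = 13 + 7 = 20)
c(n, Z) = 10 - n (c(n, Z) = 9 - (n - 1) = 9 - (-1 + n) = 9 + (1 - n) = 10 - n)
p = -3493284
Q = 3493284 (Q = -1*(-3493284) = 3493284)
I(c(0, o)) - Q = -91 - 1*3493284 = -91 - 3493284 = -3493375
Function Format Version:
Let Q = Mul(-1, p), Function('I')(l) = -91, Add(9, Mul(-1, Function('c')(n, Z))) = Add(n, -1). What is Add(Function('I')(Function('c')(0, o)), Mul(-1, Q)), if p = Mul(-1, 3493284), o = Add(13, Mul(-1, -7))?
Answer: -3493375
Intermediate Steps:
o = 20 (o = Add(13, 7) = 20)
Function('c')(n, Z) = Add(10, Mul(-1, n)) (Function('c')(n, Z) = Add(9, Mul(-1, Add(n, -1))) = Add(9, Mul(-1, Add(-1, n))) = Add(9, Add(1, Mul(-1, n))) = Add(10, Mul(-1, n)))
p = -3493284
Q = 3493284 (Q = Mul(-1, -3493284) = 3493284)
Add(Function('I')(Function('c')(0, o)), Mul(-1, Q)) = Add(-91, Mul(-1, 3493284)) = Add(-91, -3493284) = -3493375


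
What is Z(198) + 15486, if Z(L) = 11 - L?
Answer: 15299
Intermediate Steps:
Z(198) + 15486 = (11 - 1*198) + 15486 = (11 - 198) + 15486 = -187 + 15486 = 15299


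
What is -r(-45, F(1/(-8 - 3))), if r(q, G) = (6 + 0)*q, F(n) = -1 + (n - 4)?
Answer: 270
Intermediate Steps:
F(n) = -5 + n (F(n) = -1 + (-4 + n) = -5 + n)
r(q, G) = 6*q
-r(-45, F(1/(-8 - 3))) = -6*(-45) = -1*(-270) = 270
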